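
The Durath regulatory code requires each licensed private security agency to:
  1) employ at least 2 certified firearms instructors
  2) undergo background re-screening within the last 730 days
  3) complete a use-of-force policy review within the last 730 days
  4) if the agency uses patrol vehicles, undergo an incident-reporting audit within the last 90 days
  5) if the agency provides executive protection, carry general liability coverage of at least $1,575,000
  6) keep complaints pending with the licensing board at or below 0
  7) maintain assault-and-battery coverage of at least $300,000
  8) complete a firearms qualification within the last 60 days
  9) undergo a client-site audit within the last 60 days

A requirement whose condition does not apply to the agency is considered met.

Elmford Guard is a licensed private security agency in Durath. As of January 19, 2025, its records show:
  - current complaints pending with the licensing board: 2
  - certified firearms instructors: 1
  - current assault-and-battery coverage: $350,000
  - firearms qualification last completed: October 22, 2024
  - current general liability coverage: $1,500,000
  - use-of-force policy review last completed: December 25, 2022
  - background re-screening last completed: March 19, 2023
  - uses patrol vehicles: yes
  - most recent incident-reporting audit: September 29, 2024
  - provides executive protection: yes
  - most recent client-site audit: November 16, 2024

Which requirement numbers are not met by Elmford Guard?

1, 3, 4, 5, 6, 8, 9

1. certified firearms instructors 1 < 2 → not met
2. background re-screening 672 days ago vs limit 730 → met
3. use-of-force policy review 756 days ago vs limit 730 → not met
4. condition 'uses patrol vehicles' holds; incident-reporting audit 112 days ago vs limit 90 → not met
5. condition 'provides executive protection' holds; general liability coverage $1,500,000 < $1,575,000 → not met
6. complaints pending with the licensing board 2 > 0 → not met
7. assault-and-battery coverage $350,000 ≥ $300,000 → met
8. firearms qualification 89 days ago vs limit 60 → not met
9. client-site audit 64 days ago vs limit 60 → not met
Not met: 1, 3, 4, 5, 6, 8, 9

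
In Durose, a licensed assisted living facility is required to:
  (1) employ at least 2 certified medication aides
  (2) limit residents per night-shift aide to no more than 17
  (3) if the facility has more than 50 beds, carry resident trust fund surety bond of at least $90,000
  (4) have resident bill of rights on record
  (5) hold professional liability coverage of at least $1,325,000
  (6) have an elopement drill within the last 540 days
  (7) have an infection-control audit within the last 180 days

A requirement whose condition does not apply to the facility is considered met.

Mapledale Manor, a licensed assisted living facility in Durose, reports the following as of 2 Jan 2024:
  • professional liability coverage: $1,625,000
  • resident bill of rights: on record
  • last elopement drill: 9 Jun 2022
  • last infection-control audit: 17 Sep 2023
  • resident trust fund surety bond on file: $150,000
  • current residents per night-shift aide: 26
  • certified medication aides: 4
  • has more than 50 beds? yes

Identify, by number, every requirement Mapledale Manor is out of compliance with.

1. certified medication aides 4 ≥ 2 → met
2. residents per night-shift aide 26 > 17 → not met
3. condition 'has more than 50 beds' holds; resident trust fund surety bond $150,000 ≥ $90,000 → met
4. resident bill of rights present → met
5. professional liability coverage $1,625,000 ≥ $1,325,000 → met
6. elopement drill 572 days ago vs limit 540 → not met
7. infection-control audit 107 days ago vs limit 180 → met
Not met: 2, 6

2, 6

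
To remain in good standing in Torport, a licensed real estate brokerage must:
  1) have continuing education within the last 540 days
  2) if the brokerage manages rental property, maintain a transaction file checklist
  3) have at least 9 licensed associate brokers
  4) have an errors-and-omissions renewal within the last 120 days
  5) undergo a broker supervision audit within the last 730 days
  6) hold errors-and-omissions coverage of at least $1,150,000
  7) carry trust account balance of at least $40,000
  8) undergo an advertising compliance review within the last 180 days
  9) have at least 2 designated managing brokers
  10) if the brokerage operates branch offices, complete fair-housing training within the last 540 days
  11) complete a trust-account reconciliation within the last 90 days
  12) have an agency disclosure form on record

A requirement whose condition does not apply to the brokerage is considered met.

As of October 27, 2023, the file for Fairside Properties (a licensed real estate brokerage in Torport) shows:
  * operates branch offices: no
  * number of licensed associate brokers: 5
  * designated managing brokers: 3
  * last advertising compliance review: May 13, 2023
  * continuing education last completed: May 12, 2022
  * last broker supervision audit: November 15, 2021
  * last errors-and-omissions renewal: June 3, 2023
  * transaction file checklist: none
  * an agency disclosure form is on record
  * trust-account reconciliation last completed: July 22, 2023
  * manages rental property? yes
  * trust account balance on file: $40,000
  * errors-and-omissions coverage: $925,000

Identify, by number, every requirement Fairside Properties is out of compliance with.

2, 3, 4, 6, 11

1. continuing education 533 days ago vs limit 540 → met
2. condition 'manages rental property' holds; transaction file checklist absent → not met
3. licensed associate brokers 5 < 9 → not met
4. errors-and-omissions renewal 146 days ago vs limit 120 → not met
5. broker supervision audit 711 days ago vs limit 730 → met
6. errors-and-omissions coverage $925,000 < $1,150,000 → not met
7. trust account balance $40,000 ≥ $40,000 → met
8. advertising compliance review 167 days ago vs limit 180 → met
9. designated managing brokers 3 ≥ 2 → met
10. condition 'operates branch offices' does not hold → requirement n/a → met
11. trust-account reconciliation 97 days ago vs limit 90 → not met
12. agency disclosure form present → met
Not met: 2, 3, 4, 6, 11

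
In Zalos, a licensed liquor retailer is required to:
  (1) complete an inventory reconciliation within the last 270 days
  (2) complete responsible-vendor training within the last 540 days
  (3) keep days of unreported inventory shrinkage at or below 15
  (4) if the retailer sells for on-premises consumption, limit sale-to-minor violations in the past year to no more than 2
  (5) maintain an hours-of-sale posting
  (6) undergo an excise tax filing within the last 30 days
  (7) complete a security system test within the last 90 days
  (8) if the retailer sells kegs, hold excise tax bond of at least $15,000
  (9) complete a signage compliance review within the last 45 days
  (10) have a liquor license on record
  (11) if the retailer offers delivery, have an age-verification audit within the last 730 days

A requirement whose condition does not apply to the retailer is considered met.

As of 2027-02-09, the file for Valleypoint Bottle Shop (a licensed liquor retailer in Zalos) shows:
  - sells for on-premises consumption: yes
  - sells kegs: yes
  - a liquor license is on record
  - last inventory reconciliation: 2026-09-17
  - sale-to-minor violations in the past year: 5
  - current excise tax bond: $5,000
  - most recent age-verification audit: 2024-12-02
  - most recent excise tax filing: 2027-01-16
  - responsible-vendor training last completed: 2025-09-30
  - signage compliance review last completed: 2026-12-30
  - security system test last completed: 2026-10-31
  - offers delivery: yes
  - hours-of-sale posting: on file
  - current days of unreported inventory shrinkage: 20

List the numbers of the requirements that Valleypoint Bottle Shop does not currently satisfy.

1. inventory reconciliation 145 days ago vs limit 270 → met
2. responsible-vendor training 497 days ago vs limit 540 → met
3. days of unreported inventory shrinkage 20 > 15 → not met
4. condition 'sells for on-premises consumption' holds; sale-to-minor violations in the past year 5 > 2 → not met
5. hours-of-sale posting present → met
6. excise tax filing 24 days ago vs limit 30 → met
7. security system test 101 days ago vs limit 90 → not met
8. condition 'sells kegs' holds; excise tax bond $5,000 < $15,000 → not met
9. signage compliance review 41 days ago vs limit 45 → met
10. liquor license present → met
11. condition 'offers delivery' holds; age-verification audit 799 days ago vs limit 730 → not met
Not met: 3, 4, 7, 8, 11

3, 4, 7, 8, 11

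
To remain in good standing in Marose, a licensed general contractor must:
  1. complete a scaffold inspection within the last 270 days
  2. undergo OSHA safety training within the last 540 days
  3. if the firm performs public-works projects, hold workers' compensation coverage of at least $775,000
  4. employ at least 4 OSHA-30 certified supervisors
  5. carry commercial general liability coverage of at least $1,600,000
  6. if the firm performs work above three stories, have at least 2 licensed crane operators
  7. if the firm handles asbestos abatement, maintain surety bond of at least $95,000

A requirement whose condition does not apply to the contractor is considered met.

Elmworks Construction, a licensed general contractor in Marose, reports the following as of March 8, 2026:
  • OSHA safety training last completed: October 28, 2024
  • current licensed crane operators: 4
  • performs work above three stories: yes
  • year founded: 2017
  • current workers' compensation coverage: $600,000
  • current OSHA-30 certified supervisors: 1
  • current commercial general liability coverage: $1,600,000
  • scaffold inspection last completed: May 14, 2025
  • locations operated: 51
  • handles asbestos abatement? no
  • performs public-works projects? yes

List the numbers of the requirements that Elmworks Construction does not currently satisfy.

1. scaffold inspection 298 days ago vs limit 270 → not met
2. OSHA safety training 496 days ago vs limit 540 → met
3. condition 'performs public-works projects' holds; workers' compensation coverage $600,000 < $775,000 → not met
4. OSHA-30 certified supervisors 1 < 4 → not met
5. commercial general liability coverage $1,600,000 ≥ $1,600,000 → met
6. condition 'performs work above three stories' holds; licensed crane operators 4 ≥ 2 → met
7. condition 'handles asbestos abatement' does not hold → requirement n/a → met
Not met: 1, 3, 4

1, 3, 4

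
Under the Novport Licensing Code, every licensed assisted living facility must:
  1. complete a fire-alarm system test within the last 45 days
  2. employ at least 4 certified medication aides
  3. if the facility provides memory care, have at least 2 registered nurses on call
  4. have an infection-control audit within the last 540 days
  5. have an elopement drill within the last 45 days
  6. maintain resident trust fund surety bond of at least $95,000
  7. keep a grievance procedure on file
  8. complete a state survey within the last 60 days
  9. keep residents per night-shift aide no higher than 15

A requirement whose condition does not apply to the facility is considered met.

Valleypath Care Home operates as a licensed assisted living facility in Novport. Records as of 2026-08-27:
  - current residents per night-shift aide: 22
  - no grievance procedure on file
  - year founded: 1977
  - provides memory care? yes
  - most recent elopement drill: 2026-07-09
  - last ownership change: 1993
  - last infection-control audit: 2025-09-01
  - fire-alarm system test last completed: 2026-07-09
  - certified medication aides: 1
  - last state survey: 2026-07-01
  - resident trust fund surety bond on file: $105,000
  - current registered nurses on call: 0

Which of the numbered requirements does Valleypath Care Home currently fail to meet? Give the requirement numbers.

1, 2, 3, 5, 7, 9

1. fire-alarm system test 49 days ago vs limit 45 → not met
2. certified medication aides 1 < 4 → not met
3. condition 'provides memory care' holds; registered nurses on call 0 < 2 → not met
4. infection-control audit 360 days ago vs limit 540 → met
5. elopement drill 49 days ago vs limit 45 → not met
6. resident trust fund surety bond $105,000 ≥ $95,000 → met
7. grievance procedure absent → not met
8. state survey 57 days ago vs limit 60 → met
9. residents per night-shift aide 22 > 15 → not met
Not met: 1, 2, 3, 5, 7, 9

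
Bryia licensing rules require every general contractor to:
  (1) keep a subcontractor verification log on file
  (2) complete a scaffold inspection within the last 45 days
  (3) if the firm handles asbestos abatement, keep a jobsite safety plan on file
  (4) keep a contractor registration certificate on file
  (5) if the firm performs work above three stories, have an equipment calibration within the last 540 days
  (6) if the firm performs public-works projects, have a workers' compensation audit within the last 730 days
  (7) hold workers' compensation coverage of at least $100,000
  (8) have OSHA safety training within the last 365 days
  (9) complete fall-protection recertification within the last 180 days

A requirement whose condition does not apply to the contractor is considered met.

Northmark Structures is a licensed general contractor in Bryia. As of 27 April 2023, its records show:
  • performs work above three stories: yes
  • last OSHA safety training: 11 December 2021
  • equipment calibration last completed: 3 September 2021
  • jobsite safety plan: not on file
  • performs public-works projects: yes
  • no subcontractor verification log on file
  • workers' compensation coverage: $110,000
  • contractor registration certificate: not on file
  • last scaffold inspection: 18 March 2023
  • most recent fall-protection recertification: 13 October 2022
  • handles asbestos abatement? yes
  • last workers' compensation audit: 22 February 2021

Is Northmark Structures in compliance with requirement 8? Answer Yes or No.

No

8. OSHA safety training 502 days ago vs limit 365 → not met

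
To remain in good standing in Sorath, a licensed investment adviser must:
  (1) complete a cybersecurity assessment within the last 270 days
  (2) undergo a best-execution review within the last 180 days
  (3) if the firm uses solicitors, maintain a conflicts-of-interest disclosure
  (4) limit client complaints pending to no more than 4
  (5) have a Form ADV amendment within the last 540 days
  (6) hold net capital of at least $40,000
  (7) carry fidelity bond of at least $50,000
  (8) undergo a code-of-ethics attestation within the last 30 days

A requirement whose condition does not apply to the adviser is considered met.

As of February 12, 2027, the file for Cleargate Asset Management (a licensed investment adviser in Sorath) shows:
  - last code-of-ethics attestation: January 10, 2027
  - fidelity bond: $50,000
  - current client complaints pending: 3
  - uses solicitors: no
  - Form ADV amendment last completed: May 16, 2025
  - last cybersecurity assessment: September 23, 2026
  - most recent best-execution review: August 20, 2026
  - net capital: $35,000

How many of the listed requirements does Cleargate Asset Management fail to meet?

3

1. cybersecurity assessment 142 days ago vs limit 270 → met
2. best-execution review 176 days ago vs limit 180 → met
3. condition 'uses solicitors' does not hold → requirement n/a → met
4. client complaints pending 3 ≤ 4 → met
5. Form ADV amendment 637 days ago vs limit 540 → not met
6. net capital $35,000 < $40,000 → not met
7. fidelity bond $50,000 ≥ $50,000 → met
8. code-of-ethics attestation 33 days ago vs limit 30 → not met
Not met: 3 of 8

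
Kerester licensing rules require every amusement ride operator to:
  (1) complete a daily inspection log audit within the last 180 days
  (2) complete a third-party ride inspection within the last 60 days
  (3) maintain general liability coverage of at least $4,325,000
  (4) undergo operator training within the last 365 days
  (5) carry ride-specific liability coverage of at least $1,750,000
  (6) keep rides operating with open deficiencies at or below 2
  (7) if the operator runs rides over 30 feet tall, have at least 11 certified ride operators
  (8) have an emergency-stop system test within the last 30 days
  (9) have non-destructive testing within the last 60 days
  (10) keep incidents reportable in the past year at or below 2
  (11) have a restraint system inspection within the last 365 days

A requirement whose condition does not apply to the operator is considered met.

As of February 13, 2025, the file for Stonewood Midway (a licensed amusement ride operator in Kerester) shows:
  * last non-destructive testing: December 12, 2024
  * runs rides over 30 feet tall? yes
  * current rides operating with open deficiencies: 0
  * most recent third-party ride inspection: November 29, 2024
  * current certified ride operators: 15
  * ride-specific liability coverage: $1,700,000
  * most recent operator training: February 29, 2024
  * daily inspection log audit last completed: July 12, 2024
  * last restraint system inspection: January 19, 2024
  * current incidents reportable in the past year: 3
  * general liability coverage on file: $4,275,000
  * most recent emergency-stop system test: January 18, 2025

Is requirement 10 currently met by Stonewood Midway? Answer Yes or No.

10. incidents reportable in the past year 3 > 2 → not met

No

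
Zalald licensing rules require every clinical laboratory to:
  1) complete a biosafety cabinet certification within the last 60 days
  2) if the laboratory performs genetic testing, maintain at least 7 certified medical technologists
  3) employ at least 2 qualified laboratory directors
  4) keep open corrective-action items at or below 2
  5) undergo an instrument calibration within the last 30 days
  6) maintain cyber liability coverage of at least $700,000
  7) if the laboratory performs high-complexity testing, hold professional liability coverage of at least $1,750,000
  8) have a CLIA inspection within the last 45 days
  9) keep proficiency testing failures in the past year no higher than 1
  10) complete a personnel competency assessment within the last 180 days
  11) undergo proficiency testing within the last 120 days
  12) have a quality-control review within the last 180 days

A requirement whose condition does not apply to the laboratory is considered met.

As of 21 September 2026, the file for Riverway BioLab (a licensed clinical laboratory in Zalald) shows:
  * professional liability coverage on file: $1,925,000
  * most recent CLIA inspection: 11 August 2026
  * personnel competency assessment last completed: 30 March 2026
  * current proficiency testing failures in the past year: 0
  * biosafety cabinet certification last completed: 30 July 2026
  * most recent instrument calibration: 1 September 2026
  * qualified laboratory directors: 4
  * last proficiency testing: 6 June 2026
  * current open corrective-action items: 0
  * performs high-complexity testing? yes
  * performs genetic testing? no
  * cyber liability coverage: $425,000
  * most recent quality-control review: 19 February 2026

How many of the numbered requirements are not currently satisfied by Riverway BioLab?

1. biosafety cabinet certification 53 days ago vs limit 60 → met
2. condition 'performs genetic testing' does not hold → requirement n/a → met
3. qualified laboratory directors 4 ≥ 2 → met
4. open corrective-action items 0 ≤ 2 → met
5. instrument calibration 20 days ago vs limit 30 → met
6. cyber liability coverage $425,000 < $700,000 → not met
7. condition 'performs high-complexity testing' holds; professional liability coverage $1,925,000 ≥ $1,750,000 → met
8. CLIA inspection 41 days ago vs limit 45 → met
9. proficiency testing failures in the past year 0 ≤ 1 → met
10. personnel competency assessment 175 days ago vs limit 180 → met
11. proficiency testing 107 days ago vs limit 120 → met
12. quality-control review 214 days ago vs limit 180 → not met
Not met: 2 of 12

2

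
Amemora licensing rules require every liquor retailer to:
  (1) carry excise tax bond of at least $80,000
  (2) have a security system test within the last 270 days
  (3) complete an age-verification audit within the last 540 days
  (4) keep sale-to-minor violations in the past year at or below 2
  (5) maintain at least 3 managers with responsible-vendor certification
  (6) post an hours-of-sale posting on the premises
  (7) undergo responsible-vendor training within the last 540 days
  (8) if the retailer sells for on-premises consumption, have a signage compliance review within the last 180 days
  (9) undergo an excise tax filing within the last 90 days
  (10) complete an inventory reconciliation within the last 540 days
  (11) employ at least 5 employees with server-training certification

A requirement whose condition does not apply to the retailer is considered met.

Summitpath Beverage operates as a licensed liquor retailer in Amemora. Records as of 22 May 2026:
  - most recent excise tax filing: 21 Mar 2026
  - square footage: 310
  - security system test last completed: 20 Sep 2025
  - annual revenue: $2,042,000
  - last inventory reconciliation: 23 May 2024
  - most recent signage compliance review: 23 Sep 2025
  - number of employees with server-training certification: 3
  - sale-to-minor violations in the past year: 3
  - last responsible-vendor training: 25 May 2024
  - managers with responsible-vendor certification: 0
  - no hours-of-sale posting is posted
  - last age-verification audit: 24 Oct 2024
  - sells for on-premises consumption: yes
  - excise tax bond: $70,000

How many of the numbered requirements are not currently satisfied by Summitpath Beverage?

9

1. excise tax bond $70,000 < $80,000 → not met
2. security system test 244 days ago vs limit 270 → met
3. age-verification audit 575 days ago vs limit 540 → not met
4. sale-to-minor violations in the past year 3 > 2 → not met
5. managers with responsible-vendor certification 0 < 3 → not met
6. hours-of-sale posting absent → not met
7. responsible-vendor training 727 days ago vs limit 540 → not met
8. condition 'sells for on-premises consumption' holds; signage compliance review 241 days ago vs limit 180 → not met
9. excise tax filing 62 days ago vs limit 90 → met
10. inventory reconciliation 729 days ago vs limit 540 → not met
11. employees with server-training certification 3 < 5 → not met
Not met: 9 of 11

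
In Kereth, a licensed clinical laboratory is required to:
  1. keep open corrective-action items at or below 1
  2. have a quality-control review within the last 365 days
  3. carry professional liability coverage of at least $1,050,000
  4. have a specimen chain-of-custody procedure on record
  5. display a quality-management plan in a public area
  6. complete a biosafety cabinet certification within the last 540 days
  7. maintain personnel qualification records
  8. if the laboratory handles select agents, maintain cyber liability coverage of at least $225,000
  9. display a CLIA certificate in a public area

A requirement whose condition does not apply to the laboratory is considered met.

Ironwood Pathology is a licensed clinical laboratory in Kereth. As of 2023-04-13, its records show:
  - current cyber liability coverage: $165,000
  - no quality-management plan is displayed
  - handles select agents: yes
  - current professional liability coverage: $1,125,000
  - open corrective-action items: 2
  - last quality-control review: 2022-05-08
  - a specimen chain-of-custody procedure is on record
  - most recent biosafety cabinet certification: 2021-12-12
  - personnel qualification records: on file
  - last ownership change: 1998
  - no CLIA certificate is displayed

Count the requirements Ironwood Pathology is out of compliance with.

4

1. open corrective-action items 2 > 1 → not met
2. quality-control review 340 days ago vs limit 365 → met
3. professional liability coverage $1,125,000 ≥ $1,050,000 → met
4. specimen chain-of-custody procedure present → met
5. quality-management plan absent → not met
6. biosafety cabinet certification 487 days ago vs limit 540 → met
7. personnel qualification records present → met
8. condition 'handles select agents' holds; cyber liability coverage $165,000 < $225,000 → not met
9. CLIA certificate absent → not met
Not met: 4 of 9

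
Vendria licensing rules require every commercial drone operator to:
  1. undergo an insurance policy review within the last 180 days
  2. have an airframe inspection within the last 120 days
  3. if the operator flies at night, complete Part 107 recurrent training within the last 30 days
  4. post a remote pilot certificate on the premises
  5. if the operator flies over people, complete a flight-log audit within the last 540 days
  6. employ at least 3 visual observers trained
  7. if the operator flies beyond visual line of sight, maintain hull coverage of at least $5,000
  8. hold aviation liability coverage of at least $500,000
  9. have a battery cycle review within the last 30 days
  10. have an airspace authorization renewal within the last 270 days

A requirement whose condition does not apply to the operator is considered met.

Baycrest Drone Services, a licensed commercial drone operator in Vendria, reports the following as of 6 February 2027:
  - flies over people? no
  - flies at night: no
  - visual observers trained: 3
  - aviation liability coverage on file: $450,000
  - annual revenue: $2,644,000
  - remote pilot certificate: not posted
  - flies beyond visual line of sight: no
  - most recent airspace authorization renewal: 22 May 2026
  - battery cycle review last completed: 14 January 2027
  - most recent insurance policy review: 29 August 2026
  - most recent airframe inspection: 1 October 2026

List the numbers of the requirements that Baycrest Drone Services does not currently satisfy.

2, 4, 8

1. insurance policy review 161 days ago vs limit 180 → met
2. airframe inspection 128 days ago vs limit 120 → not met
3. condition 'flies at night' does not hold → requirement n/a → met
4. remote pilot certificate absent → not met
5. condition 'flies over people' does not hold → requirement n/a → met
6. visual observers trained 3 ≥ 3 → met
7. condition 'flies beyond visual line of sight' does not hold → requirement n/a → met
8. aviation liability coverage $450,000 < $500,000 → not met
9. battery cycle review 23 days ago vs limit 30 → met
10. airspace authorization renewal 260 days ago vs limit 270 → met
Not met: 2, 4, 8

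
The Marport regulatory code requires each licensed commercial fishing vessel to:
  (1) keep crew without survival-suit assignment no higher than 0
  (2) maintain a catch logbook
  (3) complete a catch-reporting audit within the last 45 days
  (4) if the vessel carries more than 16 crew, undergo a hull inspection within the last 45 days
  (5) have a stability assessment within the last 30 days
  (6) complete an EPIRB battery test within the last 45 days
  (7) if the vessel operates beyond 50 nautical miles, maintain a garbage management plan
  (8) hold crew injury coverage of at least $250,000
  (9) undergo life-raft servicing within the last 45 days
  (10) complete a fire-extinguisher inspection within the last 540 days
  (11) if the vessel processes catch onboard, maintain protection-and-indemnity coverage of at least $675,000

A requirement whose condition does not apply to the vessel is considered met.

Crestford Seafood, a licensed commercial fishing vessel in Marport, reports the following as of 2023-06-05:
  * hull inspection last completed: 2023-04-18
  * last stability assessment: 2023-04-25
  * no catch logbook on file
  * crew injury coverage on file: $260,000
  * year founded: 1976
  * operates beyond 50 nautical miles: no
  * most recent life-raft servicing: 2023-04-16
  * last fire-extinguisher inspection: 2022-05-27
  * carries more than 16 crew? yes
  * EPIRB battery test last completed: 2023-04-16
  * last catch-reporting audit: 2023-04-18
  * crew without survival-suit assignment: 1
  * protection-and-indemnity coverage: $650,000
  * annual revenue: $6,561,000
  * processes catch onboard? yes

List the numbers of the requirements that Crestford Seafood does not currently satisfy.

1. crew without survival-suit assignment 1 > 0 → not met
2. catch logbook absent → not met
3. catch-reporting audit 48 days ago vs limit 45 → not met
4. condition 'carries more than 16 crew' holds; hull inspection 48 days ago vs limit 45 → not met
5. stability assessment 41 days ago vs limit 30 → not met
6. EPIRB battery test 50 days ago vs limit 45 → not met
7. condition 'operates beyond 50 nautical miles' does not hold → requirement n/a → met
8. crew injury coverage $260,000 ≥ $250,000 → met
9. life-raft servicing 50 days ago vs limit 45 → not met
10. fire-extinguisher inspection 374 days ago vs limit 540 → met
11. condition 'processes catch onboard' holds; protection-and-indemnity coverage $650,000 < $675,000 → not met
Not met: 1, 2, 3, 4, 5, 6, 9, 11

1, 2, 3, 4, 5, 6, 9, 11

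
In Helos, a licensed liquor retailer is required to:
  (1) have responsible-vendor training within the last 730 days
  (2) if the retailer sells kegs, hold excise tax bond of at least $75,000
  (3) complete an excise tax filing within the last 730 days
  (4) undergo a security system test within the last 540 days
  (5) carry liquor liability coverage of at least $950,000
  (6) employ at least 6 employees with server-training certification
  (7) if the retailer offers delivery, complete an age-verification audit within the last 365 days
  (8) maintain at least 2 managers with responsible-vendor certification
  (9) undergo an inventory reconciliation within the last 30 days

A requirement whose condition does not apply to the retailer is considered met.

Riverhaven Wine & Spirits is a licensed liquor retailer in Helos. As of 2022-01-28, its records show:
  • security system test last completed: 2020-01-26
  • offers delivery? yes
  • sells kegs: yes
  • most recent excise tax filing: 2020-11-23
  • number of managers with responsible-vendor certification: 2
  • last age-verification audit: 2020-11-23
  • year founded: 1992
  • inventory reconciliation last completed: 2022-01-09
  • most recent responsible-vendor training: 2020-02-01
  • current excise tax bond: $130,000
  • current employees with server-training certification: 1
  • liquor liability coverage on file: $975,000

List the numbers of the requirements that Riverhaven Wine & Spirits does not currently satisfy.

1. responsible-vendor training 727 days ago vs limit 730 → met
2. condition 'sells kegs' holds; excise tax bond $130,000 ≥ $75,000 → met
3. excise tax filing 431 days ago vs limit 730 → met
4. security system test 733 days ago vs limit 540 → not met
5. liquor liability coverage $975,000 ≥ $950,000 → met
6. employees with server-training certification 1 < 6 → not met
7. condition 'offers delivery' holds; age-verification audit 431 days ago vs limit 365 → not met
8. managers with responsible-vendor certification 2 ≥ 2 → met
9. inventory reconciliation 19 days ago vs limit 30 → met
Not met: 4, 6, 7

4, 6, 7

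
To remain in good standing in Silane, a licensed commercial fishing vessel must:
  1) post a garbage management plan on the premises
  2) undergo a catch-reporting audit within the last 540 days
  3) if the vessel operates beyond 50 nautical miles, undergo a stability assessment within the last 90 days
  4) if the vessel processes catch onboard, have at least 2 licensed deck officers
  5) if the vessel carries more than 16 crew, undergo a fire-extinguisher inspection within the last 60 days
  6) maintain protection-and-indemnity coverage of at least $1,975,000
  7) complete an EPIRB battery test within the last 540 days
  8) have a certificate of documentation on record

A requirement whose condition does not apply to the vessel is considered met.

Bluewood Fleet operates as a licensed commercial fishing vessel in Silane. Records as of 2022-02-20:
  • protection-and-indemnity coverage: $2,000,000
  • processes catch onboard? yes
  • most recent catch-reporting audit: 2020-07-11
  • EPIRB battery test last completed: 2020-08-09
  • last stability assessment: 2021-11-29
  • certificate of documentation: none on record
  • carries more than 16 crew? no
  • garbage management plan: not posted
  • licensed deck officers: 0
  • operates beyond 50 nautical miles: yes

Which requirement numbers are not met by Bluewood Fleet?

1, 2, 4, 7, 8

1. garbage management plan absent → not met
2. catch-reporting audit 589 days ago vs limit 540 → not met
3. condition 'operates beyond 50 nautical miles' holds; stability assessment 83 days ago vs limit 90 → met
4. condition 'processes catch onboard' holds; licensed deck officers 0 < 2 → not met
5. condition 'carries more than 16 crew' does not hold → requirement n/a → met
6. protection-and-indemnity coverage $2,000,000 ≥ $1,975,000 → met
7. EPIRB battery test 560 days ago vs limit 540 → not met
8. certificate of documentation absent → not met
Not met: 1, 2, 4, 7, 8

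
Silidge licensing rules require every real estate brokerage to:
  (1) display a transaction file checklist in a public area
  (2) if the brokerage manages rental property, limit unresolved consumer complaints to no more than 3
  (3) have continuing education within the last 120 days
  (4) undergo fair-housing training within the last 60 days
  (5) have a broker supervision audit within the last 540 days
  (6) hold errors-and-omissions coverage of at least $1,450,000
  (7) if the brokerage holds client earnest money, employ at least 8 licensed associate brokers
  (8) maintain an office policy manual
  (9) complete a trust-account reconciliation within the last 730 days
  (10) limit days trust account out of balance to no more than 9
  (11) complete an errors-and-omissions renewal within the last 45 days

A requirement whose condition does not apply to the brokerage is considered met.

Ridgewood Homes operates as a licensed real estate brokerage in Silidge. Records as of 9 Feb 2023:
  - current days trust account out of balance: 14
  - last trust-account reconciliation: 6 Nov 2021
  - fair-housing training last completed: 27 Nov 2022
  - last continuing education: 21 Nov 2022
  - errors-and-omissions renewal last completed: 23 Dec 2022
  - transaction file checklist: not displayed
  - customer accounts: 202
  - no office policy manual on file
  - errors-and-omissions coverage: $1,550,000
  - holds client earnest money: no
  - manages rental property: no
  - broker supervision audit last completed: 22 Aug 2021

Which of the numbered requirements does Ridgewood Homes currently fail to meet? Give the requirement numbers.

1. transaction file checklist absent → not met
2. condition 'manages rental property' does not hold → requirement n/a → met
3. continuing education 80 days ago vs limit 120 → met
4. fair-housing training 74 days ago vs limit 60 → not met
5. broker supervision audit 536 days ago vs limit 540 → met
6. errors-and-omissions coverage $1,550,000 ≥ $1,450,000 → met
7. condition 'holds client earnest money' does not hold → requirement n/a → met
8. office policy manual absent → not met
9. trust-account reconciliation 460 days ago vs limit 730 → met
10. days trust account out of balance 14 > 9 → not met
11. errors-and-omissions renewal 48 days ago vs limit 45 → not met
Not met: 1, 4, 8, 10, 11

1, 4, 8, 10, 11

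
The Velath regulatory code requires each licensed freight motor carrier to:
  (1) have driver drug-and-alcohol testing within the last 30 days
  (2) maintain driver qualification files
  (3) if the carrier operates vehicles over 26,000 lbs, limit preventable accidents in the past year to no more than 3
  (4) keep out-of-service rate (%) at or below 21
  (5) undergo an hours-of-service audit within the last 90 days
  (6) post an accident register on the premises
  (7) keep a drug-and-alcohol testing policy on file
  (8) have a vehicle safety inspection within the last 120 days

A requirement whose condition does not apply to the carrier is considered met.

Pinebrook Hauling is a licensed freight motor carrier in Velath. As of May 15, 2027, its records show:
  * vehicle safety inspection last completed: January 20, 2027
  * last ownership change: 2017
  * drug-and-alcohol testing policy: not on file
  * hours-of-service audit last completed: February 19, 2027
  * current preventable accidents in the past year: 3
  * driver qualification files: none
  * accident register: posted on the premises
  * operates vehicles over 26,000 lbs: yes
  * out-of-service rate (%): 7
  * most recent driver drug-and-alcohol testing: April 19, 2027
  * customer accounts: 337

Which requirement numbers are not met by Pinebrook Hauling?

2, 7

1. driver drug-and-alcohol testing 26 days ago vs limit 30 → met
2. driver qualification files absent → not met
3. condition 'operates vehicles over 26,000 lbs' holds; preventable accidents in the past year 3 ≤ 3 → met
4. out-of-service rate (%) 7 ≤ 21 → met
5. hours-of-service audit 85 days ago vs limit 90 → met
6. accident register present → met
7. drug-and-alcohol testing policy absent → not met
8. vehicle safety inspection 115 days ago vs limit 120 → met
Not met: 2, 7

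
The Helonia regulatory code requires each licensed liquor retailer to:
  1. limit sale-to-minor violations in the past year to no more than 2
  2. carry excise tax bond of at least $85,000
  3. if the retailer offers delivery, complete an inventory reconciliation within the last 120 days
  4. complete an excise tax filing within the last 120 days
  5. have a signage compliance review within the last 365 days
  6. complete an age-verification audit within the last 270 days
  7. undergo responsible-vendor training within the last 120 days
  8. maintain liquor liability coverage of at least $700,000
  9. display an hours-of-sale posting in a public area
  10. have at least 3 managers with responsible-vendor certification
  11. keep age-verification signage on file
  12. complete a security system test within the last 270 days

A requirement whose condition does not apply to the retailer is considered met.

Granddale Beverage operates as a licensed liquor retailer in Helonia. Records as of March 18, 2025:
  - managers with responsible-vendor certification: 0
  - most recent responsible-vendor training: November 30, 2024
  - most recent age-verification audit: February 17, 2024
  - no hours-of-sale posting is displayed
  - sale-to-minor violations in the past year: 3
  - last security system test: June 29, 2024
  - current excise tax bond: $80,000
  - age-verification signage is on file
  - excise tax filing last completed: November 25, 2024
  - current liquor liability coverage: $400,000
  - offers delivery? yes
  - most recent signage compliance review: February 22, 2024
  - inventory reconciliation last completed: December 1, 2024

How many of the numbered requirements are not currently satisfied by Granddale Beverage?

7

1. sale-to-minor violations in the past year 3 > 2 → not met
2. excise tax bond $80,000 < $85,000 → not met
3. condition 'offers delivery' holds; inventory reconciliation 107 days ago vs limit 120 → met
4. excise tax filing 113 days ago vs limit 120 → met
5. signage compliance review 390 days ago vs limit 365 → not met
6. age-verification audit 395 days ago vs limit 270 → not met
7. responsible-vendor training 108 days ago vs limit 120 → met
8. liquor liability coverage $400,000 < $700,000 → not met
9. hours-of-sale posting absent → not met
10. managers with responsible-vendor certification 0 < 3 → not met
11. age-verification signage present → met
12. security system test 262 days ago vs limit 270 → met
Not met: 7 of 12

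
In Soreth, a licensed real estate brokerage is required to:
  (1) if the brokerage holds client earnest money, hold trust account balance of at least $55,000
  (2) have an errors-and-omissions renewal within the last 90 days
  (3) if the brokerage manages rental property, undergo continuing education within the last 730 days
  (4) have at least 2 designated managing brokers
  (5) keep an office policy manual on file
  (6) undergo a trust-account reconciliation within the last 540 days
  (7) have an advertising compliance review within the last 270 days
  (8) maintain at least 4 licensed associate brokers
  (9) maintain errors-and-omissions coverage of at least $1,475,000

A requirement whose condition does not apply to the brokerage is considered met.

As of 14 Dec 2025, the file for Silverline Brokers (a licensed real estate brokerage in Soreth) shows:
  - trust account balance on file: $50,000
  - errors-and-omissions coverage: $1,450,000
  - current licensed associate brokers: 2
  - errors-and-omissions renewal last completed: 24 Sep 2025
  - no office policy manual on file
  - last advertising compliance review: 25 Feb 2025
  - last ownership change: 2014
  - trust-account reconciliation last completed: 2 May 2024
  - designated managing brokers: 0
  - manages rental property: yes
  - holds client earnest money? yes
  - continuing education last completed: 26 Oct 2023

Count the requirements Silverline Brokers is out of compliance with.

1. condition 'holds client earnest money' holds; trust account balance $50,000 < $55,000 → not met
2. errors-and-omissions renewal 81 days ago vs limit 90 → met
3. condition 'manages rental property' holds; continuing education 780 days ago vs limit 730 → not met
4. designated managing brokers 0 < 2 → not met
5. office policy manual absent → not met
6. trust-account reconciliation 591 days ago vs limit 540 → not met
7. advertising compliance review 292 days ago vs limit 270 → not met
8. licensed associate brokers 2 < 4 → not met
9. errors-and-omissions coverage $1,450,000 < $1,475,000 → not met
Not met: 8 of 9

8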